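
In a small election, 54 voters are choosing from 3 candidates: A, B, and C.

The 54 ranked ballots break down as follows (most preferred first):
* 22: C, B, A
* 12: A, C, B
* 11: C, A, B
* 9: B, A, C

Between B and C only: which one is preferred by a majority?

C

B is ranked above C on 9 ballots; C above B on 45.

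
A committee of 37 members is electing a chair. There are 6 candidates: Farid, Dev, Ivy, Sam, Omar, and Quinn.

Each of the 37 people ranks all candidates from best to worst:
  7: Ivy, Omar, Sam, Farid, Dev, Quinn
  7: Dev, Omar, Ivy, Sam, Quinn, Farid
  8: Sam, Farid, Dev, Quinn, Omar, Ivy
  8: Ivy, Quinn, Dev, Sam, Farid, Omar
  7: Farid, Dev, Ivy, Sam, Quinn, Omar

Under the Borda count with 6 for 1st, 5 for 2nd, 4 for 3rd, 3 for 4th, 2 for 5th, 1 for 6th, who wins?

Dev

Farid: 7×3 + 7×1 + 8×5 + 8×2 + 7×6 = 126
Dev: 7×2 + 7×6 + 8×4 + 8×4 + 7×5 = 155
Ivy: 7×6 + 7×4 + 8×1 + 8×6 + 7×4 = 154
Sam: 7×4 + 7×3 + 8×6 + 8×3 + 7×3 = 142
Omar: 7×5 + 7×5 + 8×2 + 8×1 + 7×1 = 101
Quinn: 7×1 + 7×2 + 8×3 + 8×5 + 7×2 = 99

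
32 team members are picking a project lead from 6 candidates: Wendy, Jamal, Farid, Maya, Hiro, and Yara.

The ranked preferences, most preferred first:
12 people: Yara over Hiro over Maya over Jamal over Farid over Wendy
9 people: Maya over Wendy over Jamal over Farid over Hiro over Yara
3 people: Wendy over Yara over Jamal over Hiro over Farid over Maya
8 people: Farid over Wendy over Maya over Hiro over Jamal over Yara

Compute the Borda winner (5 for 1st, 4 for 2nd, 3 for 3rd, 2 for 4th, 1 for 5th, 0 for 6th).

Wendy: 12×0 + 9×4 + 3×5 + 8×4 = 83
Jamal: 12×2 + 9×3 + 3×3 + 8×1 = 68
Farid: 12×1 + 9×2 + 3×1 + 8×5 = 73
Maya: 12×3 + 9×5 + 3×0 + 8×3 = 105
Hiro: 12×4 + 9×1 + 3×2 + 8×2 = 79
Yara: 12×5 + 9×0 + 3×4 + 8×0 = 72

Maya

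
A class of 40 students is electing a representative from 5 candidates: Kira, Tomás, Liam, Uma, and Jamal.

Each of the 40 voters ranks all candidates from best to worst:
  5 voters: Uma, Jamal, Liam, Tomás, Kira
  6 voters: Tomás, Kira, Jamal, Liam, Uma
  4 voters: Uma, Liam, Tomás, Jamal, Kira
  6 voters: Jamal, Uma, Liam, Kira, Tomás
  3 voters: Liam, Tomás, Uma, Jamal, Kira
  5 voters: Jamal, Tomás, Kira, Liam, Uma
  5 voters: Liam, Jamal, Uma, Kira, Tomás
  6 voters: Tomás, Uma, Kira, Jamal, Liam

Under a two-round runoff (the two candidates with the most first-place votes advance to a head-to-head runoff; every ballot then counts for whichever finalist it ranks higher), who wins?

Round 1 first-place votes: Kira 0, Tomás 12, Liam 8, Uma 9, Jamal 11. Tomás and Jamal advance.
Runoff: Tomás is ranked above Jamal on 19 ballots, Jamal above Tomás on 21.

Jamal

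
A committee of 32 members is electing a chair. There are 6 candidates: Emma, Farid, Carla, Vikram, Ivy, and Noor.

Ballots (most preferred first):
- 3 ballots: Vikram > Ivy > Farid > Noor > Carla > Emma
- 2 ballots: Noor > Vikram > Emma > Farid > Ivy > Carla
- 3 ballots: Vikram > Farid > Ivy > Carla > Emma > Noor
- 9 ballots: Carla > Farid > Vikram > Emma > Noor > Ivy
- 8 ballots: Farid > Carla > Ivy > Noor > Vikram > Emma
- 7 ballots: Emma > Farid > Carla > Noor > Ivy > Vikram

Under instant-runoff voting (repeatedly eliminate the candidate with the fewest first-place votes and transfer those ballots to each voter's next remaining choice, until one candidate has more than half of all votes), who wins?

Farid

Round 1: Emma 7, Farid 8, Carla 9, Vikram 6, Ivy 0, Noor 2. Ivy eliminated.
Round 2: Emma 7, Farid 8, Carla 9, Vikram 6, Noor 2. Noor eliminated.
Round 3: Emma 7, Farid 8, Carla 9, Vikram 8. Emma eliminated.
Round 4: Farid 15, Carla 9, Vikram 8. Vikram eliminated.
Round 5: Farid 23, Carla 9. Farid has a majority (≥17).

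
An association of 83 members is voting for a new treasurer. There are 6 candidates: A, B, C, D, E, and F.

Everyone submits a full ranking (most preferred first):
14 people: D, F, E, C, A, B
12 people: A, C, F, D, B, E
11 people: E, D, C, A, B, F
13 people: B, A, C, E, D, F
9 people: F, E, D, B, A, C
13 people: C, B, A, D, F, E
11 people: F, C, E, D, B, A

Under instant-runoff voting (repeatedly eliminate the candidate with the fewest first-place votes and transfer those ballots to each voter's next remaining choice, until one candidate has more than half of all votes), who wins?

Round 1: A 12, B 13, C 13, D 14, E 11, F 20. E eliminated.
Round 2: A 12, B 13, C 13, D 25, F 20. A eliminated.
Round 3: B 13, C 25, D 25, F 20. B eliminated.
Round 4: C 38, D 25, F 20. F eliminated.
Round 5: C 49, D 34. C has a majority (≥42).

C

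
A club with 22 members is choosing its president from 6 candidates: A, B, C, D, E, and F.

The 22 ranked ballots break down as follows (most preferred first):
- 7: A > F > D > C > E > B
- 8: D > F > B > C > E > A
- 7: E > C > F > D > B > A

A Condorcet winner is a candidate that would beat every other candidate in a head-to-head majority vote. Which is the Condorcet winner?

F vs A: 15–7
F vs B: 22–0
F vs C: 15–7
F vs D: 14–8
F vs E: 15–7
F beats every other candidate.

F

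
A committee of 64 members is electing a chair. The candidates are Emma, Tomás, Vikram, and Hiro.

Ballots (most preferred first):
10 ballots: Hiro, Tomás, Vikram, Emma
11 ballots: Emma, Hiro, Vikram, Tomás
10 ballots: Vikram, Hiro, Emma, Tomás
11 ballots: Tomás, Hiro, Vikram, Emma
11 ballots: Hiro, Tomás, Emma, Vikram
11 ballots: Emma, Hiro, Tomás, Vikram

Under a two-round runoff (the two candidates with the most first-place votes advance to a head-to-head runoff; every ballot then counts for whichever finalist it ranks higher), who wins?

Hiro

Round 1 first-place votes: Emma 22, Tomás 11, Vikram 10, Hiro 21. Emma and Hiro advance.
Runoff: Emma is ranked above Hiro on 22 ballots, Hiro above Emma on 42.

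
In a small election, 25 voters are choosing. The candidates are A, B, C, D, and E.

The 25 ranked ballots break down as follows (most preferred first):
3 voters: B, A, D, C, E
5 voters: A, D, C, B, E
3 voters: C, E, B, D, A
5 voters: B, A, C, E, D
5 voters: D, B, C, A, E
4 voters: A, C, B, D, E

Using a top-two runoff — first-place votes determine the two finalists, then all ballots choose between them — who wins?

B

Round 1 first-place votes: A 9, B 8, C 3, D 5, E 0. A and B advance.
Runoff: A is ranked above B on 9 ballots, B above A on 16.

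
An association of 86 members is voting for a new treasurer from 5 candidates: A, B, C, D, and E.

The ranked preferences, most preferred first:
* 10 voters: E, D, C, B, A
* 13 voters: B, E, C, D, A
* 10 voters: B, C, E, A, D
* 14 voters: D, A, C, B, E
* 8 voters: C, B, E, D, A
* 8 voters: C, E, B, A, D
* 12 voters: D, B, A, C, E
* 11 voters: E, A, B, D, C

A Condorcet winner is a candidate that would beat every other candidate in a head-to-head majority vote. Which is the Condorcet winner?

B vs A: 61–25
B vs C: 46–40
B vs D: 50–36
B vs E: 57–29
B beats every other candidate.

B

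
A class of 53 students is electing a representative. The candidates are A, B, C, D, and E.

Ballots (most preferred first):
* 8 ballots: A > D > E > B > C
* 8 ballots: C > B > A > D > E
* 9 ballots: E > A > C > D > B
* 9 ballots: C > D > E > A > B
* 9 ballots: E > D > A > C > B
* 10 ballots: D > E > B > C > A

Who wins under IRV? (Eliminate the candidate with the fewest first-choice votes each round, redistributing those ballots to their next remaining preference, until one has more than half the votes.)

Round 1: A 8, B 0, C 17, D 10, E 18. B eliminated.
Round 2: A 8, C 17, D 10, E 18. A eliminated.
Round 3: C 17, D 18, E 18. C eliminated.
Round 4: D 35, E 18. D has a majority (≥27).

D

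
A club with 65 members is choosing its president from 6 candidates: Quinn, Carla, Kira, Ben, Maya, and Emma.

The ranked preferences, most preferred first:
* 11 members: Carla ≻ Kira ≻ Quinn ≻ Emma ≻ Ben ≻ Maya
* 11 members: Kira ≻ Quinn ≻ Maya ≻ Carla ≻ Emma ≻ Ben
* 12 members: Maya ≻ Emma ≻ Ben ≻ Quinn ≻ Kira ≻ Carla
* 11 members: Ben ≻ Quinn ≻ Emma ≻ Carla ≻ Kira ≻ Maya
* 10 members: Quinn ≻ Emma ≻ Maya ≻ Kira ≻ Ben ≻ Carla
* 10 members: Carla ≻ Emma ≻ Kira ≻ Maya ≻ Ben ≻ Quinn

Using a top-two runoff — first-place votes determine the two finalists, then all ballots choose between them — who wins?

Round 1 first-place votes: Quinn 10, Carla 21, Kira 11, Ben 11, Maya 12, Emma 0. Carla and Maya advance.
Runoff: Carla is ranked above Maya on 32 ballots, Maya above Carla on 33.

Maya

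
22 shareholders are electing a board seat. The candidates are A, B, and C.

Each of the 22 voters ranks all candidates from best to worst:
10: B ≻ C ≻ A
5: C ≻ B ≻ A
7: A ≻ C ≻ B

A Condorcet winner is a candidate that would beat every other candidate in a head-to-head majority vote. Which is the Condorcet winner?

C

C vs A: 15–7
C vs B: 12–10
C beats every other candidate.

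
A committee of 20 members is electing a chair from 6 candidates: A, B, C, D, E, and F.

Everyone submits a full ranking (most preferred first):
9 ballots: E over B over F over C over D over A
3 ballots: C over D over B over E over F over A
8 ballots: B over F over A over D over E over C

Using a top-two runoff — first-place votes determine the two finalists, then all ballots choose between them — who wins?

Round 1 first-place votes: A 0, B 8, C 3, D 0, E 9, F 0. E and B advance.
Runoff: E is ranked above B on 9 ballots, B above E on 11.

B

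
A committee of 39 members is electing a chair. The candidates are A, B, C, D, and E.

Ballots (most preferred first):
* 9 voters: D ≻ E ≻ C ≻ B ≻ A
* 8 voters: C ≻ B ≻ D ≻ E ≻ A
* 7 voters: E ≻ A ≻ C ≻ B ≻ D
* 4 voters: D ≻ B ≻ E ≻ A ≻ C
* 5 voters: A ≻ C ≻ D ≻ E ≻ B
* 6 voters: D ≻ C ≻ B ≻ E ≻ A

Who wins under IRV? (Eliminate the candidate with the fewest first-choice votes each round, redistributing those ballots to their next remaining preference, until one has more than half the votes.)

Round 1: A 5, B 0, C 8, D 19, E 7. B eliminated.
Round 2: A 5, C 8, D 19, E 7. A eliminated.
Round 3: C 13, D 19, E 7. E eliminated.
Round 4: C 20, D 19. C has a majority (≥20).

C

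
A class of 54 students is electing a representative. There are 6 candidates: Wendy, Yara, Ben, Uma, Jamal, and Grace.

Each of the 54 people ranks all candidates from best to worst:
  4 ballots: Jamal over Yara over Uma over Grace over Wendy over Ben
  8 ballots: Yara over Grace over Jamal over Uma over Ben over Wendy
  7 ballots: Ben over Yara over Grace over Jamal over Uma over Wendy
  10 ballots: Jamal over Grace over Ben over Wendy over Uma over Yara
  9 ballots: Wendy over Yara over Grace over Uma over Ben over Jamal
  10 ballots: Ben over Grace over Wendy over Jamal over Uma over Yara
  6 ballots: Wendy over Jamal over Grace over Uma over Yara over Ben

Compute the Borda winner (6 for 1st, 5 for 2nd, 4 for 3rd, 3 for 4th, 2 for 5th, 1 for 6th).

Grace

Wendy: 4×2 + 8×1 + 7×1 + 10×3 + 9×6 + 10×4 + 6×6 = 183
Yara: 4×5 + 8×6 + 7×5 + 10×1 + 9×5 + 10×1 + 6×2 = 180
Ben: 4×1 + 8×2 + 7×6 + 10×4 + 9×2 + 10×6 + 6×1 = 186
Uma: 4×4 + 8×3 + 7×2 + 10×2 + 9×3 + 10×2 + 6×3 = 139
Jamal: 4×6 + 8×4 + 7×3 + 10×6 + 9×1 + 10×3 + 6×5 = 206
Grace: 4×3 + 8×5 + 7×4 + 10×5 + 9×4 + 10×5 + 6×4 = 240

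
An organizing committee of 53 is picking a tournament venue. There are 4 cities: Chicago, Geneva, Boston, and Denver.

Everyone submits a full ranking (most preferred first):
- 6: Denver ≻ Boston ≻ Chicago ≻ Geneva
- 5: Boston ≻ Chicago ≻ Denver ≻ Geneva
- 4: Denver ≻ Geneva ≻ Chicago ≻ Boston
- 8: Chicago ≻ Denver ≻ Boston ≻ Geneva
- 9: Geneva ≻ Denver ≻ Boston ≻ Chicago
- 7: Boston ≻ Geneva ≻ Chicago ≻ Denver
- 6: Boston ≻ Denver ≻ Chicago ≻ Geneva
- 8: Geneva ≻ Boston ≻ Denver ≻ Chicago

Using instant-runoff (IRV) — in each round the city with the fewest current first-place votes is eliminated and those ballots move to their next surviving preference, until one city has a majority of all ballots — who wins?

Denver

Round 1: Chicago 8, Geneva 17, Boston 18, Denver 10. Chicago eliminated.
Round 2: Geneva 17, Boston 18, Denver 18. Geneva eliminated.
Round 3: Boston 26, Denver 27. Denver has a majority (≥27).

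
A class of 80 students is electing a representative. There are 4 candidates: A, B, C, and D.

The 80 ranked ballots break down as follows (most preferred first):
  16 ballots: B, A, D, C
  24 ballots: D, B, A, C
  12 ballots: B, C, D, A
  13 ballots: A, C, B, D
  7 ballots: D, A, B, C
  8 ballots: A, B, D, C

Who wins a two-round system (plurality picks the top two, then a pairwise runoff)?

B

Round 1 first-place votes: A 21, B 28, C 0, D 31. D and B advance.
Runoff: D is ranked above B on 31 ballots, B above D on 49.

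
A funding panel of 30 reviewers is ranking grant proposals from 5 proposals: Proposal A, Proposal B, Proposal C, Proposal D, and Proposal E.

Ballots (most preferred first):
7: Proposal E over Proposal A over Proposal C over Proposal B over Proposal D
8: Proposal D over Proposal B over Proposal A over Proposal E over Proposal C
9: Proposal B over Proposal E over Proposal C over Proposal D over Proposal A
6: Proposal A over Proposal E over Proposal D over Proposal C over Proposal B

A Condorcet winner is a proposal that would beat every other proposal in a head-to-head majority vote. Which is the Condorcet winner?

Proposal B

Proposal B vs Proposal A: 17–13
Proposal B vs Proposal C: 17–13
Proposal B vs Proposal D: 16–14
Proposal B vs Proposal E: 17–13
Proposal B beats every other proposal.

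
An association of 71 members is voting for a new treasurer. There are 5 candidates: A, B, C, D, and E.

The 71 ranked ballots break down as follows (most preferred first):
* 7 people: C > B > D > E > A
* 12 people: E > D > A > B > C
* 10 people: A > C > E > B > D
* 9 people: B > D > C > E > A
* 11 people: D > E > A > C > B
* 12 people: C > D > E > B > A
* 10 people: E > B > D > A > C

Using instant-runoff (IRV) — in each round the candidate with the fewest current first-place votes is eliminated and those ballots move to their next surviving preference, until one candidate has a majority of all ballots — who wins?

C

Round 1: A 10, B 9, C 19, D 11, E 22. B eliminated.
Round 2: A 10, C 19, D 20, E 22. A eliminated.
Round 3: C 29, D 20, E 22. D eliminated.
Round 4: C 38, E 33. C has a majority (≥36).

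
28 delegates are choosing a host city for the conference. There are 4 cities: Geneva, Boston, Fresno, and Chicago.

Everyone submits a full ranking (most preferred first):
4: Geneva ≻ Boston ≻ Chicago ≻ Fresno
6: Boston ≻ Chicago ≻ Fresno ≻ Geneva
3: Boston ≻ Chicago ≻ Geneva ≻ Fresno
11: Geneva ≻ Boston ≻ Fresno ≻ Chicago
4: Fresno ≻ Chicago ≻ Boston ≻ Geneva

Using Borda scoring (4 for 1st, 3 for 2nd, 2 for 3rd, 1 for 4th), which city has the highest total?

Boston

Geneva: 4×4 + 6×1 + 3×2 + 11×4 + 4×1 = 76
Boston: 4×3 + 6×4 + 3×4 + 11×3 + 4×2 = 89
Fresno: 4×1 + 6×2 + 3×1 + 11×2 + 4×4 = 57
Chicago: 4×2 + 6×3 + 3×3 + 11×1 + 4×3 = 58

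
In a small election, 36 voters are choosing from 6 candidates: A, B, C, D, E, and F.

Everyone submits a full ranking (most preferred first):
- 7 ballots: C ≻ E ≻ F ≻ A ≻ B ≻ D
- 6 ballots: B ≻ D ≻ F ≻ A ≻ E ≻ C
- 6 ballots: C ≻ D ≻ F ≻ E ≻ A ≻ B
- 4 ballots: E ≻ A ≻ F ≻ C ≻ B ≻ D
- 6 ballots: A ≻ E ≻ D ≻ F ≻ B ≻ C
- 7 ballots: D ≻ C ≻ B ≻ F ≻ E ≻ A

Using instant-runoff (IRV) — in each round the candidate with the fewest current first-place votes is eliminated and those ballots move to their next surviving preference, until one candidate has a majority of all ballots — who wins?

Round 1: A 6, B 6, C 13, D 7, E 4, F 0. F eliminated.
Round 2: A 6, B 6, C 13, D 7, E 4. E eliminated.
Round 3: A 10, B 6, C 13, D 7. B eliminated.
Round 4: A 10, C 13, D 13. A eliminated.
Round 5: C 17, D 19. D has a majority (≥19).

D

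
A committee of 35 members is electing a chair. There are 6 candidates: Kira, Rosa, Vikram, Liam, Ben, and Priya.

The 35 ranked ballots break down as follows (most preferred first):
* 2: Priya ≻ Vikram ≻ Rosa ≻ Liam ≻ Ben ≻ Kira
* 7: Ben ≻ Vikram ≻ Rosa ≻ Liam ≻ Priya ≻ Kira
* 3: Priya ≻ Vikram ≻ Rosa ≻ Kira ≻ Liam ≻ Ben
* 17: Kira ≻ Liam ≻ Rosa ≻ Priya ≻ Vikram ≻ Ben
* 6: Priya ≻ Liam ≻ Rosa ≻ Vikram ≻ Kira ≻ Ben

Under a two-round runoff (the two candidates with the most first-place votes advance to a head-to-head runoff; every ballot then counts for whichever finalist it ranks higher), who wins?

Round 1 first-place votes: Kira 17, Rosa 0, Vikram 0, Liam 0, Ben 7, Priya 11. Kira and Priya advance.
Runoff: Kira is ranked above Priya on 17 ballots, Priya above Kira on 18.

Priya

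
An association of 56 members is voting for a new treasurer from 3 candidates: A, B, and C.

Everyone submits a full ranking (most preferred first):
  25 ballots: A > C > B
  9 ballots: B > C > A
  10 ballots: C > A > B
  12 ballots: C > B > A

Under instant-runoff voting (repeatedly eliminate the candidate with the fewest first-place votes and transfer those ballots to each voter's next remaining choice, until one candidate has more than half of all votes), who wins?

Round 1: A 25, B 9, C 22. B eliminated.
Round 2: A 25, C 31. C has a majority (≥29).

C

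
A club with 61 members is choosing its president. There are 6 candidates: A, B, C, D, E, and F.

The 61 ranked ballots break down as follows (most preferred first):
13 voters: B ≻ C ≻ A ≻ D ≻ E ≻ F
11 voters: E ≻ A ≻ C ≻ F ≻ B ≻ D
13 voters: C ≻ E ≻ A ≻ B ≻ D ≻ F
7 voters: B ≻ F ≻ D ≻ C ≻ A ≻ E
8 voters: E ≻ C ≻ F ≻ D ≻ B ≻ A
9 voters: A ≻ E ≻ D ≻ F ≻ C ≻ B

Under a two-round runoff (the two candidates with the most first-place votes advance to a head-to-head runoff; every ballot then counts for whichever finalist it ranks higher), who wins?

Round 1 first-place votes: A 9, B 20, C 13, D 0, E 19, F 0. B and E advance.
Runoff: B is ranked above E on 20 ballots, E above B on 41.

E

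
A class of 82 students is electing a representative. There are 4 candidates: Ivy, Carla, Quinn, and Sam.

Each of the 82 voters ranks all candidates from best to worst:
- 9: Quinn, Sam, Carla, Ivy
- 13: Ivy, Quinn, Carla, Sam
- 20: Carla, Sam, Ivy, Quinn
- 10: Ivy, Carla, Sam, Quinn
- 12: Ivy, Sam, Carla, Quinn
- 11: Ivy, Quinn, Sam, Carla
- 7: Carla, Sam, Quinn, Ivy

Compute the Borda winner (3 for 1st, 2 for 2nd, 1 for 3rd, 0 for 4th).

Ivy: 9×0 + 13×3 + 20×1 + 10×3 + 12×3 + 11×3 + 7×0 = 158
Carla: 9×1 + 13×1 + 20×3 + 10×2 + 12×1 + 11×0 + 7×3 = 135
Quinn: 9×3 + 13×2 + 20×0 + 10×0 + 12×0 + 11×2 + 7×1 = 82
Sam: 9×2 + 13×0 + 20×2 + 10×1 + 12×2 + 11×1 + 7×2 = 117

Ivy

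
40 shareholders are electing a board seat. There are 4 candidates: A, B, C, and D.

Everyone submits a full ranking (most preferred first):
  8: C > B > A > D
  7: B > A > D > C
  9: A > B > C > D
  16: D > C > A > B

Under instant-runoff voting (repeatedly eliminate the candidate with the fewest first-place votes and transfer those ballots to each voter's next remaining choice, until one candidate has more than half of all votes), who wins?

A

Round 1: A 9, B 7, C 8, D 16. B eliminated.
Round 2: A 16, C 8, D 16. C eliminated.
Round 3: A 24, D 16. A has a majority (≥21).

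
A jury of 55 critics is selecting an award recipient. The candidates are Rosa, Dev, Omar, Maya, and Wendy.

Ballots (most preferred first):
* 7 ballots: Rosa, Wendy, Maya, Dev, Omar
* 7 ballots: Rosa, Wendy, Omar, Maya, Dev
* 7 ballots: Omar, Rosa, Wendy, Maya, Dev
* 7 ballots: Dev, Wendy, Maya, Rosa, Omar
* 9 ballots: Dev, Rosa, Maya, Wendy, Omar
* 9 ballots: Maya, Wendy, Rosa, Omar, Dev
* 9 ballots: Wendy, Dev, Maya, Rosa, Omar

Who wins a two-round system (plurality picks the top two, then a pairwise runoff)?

Round 1 first-place votes: Rosa 14, Dev 16, Omar 7, Maya 9, Wendy 9. Dev and Rosa advance.
Runoff: Dev is ranked above Rosa on 25 ballots, Rosa above Dev on 30.

Rosa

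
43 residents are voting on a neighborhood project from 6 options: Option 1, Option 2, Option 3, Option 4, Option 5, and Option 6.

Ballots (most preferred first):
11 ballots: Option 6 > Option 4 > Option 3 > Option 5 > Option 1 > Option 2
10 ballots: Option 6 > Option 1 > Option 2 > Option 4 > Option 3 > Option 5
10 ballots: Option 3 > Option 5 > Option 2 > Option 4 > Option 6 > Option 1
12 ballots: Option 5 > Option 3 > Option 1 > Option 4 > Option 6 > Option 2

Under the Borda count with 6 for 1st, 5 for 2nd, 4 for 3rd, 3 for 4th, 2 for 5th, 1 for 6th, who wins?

Option 1: 11×2 + 10×5 + 10×1 + 12×4 = 130
Option 2: 11×1 + 10×4 + 10×4 + 12×1 = 103
Option 3: 11×4 + 10×2 + 10×6 + 12×5 = 184
Option 4: 11×5 + 10×3 + 10×3 + 12×3 = 151
Option 5: 11×3 + 10×1 + 10×5 + 12×6 = 165
Option 6: 11×6 + 10×6 + 10×2 + 12×2 = 170

Option 3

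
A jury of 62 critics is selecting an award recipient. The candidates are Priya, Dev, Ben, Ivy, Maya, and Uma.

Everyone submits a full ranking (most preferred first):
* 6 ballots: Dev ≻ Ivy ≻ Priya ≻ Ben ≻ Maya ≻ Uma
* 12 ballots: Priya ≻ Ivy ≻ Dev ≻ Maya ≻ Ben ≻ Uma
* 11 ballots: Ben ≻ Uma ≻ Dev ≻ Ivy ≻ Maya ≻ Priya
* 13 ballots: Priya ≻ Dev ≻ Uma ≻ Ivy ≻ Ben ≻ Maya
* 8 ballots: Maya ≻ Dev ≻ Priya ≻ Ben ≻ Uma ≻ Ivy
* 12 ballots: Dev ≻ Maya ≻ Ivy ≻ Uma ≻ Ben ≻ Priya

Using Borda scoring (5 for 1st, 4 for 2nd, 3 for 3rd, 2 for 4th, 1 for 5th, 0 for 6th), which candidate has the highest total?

Priya: 6×3 + 12×5 + 11×0 + 13×5 + 8×3 + 12×0 = 167
Dev: 6×5 + 12×3 + 11×3 + 13×4 + 8×4 + 12×5 = 243
Ben: 6×2 + 12×1 + 11×5 + 13×1 + 8×2 + 12×1 = 120
Ivy: 6×4 + 12×4 + 11×2 + 13×2 + 8×0 + 12×3 = 156
Maya: 6×1 + 12×2 + 11×1 + 13×0 + 8×5 + 12×4 = 129
Uma: 6×0 + 12×0 + 11×4 + 13×3 + 8×1 + 12×2 = 115

Dev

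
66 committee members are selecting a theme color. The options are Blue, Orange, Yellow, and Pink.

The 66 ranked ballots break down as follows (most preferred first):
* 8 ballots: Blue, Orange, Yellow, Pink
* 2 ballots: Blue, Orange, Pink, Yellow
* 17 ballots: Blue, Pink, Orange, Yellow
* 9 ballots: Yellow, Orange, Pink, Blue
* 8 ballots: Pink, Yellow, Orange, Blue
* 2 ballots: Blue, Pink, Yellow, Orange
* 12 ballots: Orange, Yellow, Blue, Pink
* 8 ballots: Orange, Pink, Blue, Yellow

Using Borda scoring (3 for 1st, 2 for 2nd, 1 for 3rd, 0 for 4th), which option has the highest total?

Orange

Blue: 8×3 + 2×3 + 17×3 + 9×0 + 8×0 + 2×3 + 12×1 + 8×1 = 107
Orange: 8×2 + 2×2 + 17×1 + 9×2 + 8×1 + 2×0 + 12×3 + 8×3 = 123
Yellow: 8×1 + 2×0 + 17×0 + 9×3 + 8×2 + 2×1 + 12×2 + 8×0 = 77
Pink: 8×0 + 2×1 + 17×2 + 9×1 + 8×3 + 2×2 + 12×0 + 8×2 = 89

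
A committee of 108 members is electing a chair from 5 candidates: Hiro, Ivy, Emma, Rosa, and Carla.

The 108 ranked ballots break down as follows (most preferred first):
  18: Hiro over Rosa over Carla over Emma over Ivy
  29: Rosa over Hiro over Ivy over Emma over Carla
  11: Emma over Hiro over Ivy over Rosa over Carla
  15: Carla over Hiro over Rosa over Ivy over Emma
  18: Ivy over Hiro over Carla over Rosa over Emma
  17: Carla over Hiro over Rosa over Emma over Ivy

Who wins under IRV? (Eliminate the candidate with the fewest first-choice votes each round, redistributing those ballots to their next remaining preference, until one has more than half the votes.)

Hiro

Round 1: Hiro 18, Ivy 18, Emma 11, Rosa 29, Carla 32. Emma eliminated.
Round 2: Hiro 29, Ivy 18, Rosa 29, Carla 32. Ivy eliminated.
Round 3: Hiro 47, Rosa 29, Carla 32. Rosa eliminated.
Round 4: Hiro 76, Carla 32. Hiro has a majority (≥55).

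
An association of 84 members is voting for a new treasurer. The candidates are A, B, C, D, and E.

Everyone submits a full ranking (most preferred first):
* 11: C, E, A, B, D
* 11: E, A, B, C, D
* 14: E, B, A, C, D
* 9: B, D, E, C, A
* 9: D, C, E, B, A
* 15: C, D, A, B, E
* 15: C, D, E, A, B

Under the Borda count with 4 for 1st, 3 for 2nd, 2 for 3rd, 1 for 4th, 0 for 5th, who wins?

A: 11×2 + 11×3 + 14×2 + 9×0 + 9×0 + 15×2 + 15×1 = 128
B: 11×1 + 11×2 + 14×3 + 9×4 + 9×1 + 15×1 + 15×0 = 135
C: 11×4 + 11×1 + 14×1 + 9×1 + 9×3 + 15×4 + 15×4 = 225
D: 11×0 + 11×0 + 14×0 + 9×3 + 9×4 + 15×3 + 15×3 = 153
E: 11×3 + 11×4 + 14×4 + 9×2 + 9×2 + 15×0 + 15×2 = 199

C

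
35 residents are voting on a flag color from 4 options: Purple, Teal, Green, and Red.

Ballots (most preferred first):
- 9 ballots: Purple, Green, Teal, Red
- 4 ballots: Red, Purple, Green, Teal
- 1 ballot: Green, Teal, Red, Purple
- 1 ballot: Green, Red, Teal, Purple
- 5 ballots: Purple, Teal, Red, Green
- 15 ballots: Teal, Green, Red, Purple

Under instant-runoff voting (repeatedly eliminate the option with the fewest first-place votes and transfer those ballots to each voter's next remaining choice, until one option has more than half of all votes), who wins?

Purple

Round 1: Purple 14, Teal 15, Green 2, Red 4. Green eliminated.
Round 2: Purple 14, Teal 16, Red 5. Red eliminated.
Round 3: Purple 18, Teal 17. Purple has a majority (≥18).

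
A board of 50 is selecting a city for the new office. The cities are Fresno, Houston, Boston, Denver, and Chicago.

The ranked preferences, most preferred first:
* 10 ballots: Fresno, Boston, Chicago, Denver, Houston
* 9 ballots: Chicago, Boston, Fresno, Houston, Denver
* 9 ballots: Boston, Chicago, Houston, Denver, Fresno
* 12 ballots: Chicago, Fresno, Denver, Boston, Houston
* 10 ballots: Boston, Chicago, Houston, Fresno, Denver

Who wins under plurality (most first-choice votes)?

First-place votes: Fresno 10, Houston 0, Boston 19, Denver 0, Chicago 21.

Chicago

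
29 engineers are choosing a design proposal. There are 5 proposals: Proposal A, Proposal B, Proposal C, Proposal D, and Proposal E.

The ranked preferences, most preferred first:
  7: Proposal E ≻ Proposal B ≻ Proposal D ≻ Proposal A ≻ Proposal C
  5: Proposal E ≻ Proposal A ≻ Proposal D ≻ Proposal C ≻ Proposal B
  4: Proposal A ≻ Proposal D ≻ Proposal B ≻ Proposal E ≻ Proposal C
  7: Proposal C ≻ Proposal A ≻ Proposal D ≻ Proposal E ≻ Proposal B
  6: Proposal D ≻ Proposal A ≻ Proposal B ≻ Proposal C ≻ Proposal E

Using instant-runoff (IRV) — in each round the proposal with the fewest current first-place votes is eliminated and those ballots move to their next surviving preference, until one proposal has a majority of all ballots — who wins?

Proposal D

Round 1: Proposal A 4, Proposal B 0, Proposal C 7, Proposal D 6, Proposal E 12. Proposal B eliminated.
Round 2: Proposal A 4, Proposal C 7, Proposal D 6, Proposal E 12. Proposal A eliminated.
Round 3: Proposal C 7, Proposal D 10, Proposal E 12. Proposal C eliminated.
Round 4: Proposal D 17, Proposal E 12. Proposal D has a majority (≥15).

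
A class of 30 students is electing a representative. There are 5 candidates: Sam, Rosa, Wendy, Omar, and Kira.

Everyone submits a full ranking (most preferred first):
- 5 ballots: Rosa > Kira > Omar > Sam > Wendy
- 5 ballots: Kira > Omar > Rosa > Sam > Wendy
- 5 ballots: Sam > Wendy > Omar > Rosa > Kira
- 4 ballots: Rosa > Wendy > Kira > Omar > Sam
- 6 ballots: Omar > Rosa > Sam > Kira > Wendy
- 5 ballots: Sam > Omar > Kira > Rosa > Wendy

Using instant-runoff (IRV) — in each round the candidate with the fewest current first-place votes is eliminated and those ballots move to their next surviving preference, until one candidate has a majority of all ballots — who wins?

Round 1: Sam 10, Rosa 9, Wendy 0, Omar 6, Kira 5. Wendy eliminated.
Round 2: Sam 10, Rosa 9, Omar 6, Kira 5. Kira eliminated.
Round 3: Sam 10, Rosa 9, Omar 11. Rosa eliminated.
Round 4: Sam 10, Omar 20. Omar has a majority (≥16).

Omar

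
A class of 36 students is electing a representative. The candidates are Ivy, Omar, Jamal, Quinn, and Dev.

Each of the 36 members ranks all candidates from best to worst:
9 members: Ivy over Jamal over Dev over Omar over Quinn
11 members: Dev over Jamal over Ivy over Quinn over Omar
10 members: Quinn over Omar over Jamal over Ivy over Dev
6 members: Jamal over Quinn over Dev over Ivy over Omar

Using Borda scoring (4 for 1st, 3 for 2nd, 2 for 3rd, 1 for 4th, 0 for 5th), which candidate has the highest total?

Ivy: 9×4 + 11×2 + 10×1 + 6×1 = 74
Omar: 9×1 + 11×0 + 10×3 + 6×0 = 39
Jamal: 9×3 + 11×3 + 10×2 + 6×4 = 104
Quinn: 9×0 + 11×1 + 10×4 + 6×3 = 69
Dev: 9×2 + 11×4 + 10×0 + 6×2 = 74

Jamal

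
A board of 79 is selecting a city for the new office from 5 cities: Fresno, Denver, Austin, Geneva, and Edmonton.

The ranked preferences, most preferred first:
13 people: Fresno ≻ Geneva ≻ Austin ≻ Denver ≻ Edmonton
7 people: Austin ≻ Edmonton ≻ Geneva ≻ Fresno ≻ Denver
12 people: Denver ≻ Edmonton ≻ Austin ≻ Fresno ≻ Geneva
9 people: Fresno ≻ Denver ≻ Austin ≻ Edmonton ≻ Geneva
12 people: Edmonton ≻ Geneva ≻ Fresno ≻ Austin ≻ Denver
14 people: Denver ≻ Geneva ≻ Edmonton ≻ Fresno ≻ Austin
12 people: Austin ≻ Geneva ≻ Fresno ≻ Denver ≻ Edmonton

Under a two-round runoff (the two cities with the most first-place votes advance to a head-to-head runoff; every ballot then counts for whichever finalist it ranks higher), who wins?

Round 1 first-place votes: Fresno 22, Denver 26, Austin 19, Geneva 0, Edmonton 12. Denver and Fresno advance.
Runoff: Denver is ranked above Fresno on 26 ballots, Fresno above Denver on 53.

Fresno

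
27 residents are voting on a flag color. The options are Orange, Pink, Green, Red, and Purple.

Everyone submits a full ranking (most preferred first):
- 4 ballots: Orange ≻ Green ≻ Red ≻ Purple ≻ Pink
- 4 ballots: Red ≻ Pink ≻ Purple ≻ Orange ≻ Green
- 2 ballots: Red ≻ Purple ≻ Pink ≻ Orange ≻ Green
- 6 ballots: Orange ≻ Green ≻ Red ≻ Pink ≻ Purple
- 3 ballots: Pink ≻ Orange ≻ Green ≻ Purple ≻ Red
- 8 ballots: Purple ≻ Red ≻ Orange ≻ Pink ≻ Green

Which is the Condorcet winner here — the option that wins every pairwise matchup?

Red

Red vs Orange: 14–13
Red vs Pink: 24–3
Red vs Green: 14–13
Red vs Purple: 16–11
Red beats every other option.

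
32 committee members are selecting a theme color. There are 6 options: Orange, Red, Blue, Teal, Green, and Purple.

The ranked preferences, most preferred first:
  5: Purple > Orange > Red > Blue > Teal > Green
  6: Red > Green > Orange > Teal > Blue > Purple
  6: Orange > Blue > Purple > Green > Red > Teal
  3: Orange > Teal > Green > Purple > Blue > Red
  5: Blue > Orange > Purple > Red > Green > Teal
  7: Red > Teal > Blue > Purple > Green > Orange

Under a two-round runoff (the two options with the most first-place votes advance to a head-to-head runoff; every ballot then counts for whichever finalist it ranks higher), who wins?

Orange

Round 1 first-place votes: Orange 9, Red 13, Blue 5, Teal 0, Green 0, Purple 5. Red and Orange advance.
Runoff: Red is ranked above Orange on 13 ballots, Orange above Red on 19.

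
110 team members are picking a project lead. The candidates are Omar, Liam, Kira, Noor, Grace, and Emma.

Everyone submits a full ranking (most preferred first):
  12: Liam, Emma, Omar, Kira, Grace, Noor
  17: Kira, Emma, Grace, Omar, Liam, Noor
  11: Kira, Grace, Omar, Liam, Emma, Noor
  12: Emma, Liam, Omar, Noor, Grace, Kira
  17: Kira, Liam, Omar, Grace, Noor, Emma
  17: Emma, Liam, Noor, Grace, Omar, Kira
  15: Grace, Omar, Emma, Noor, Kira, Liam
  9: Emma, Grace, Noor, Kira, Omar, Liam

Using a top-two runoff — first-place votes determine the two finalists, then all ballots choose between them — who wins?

Emma

Round 1 first-place votes: Omar 0, Liam 12, Kira 45, Noor 0, Grace 15, Emma 38. Kira and Emma advance.
Runoff: Kira is ranked above Emma on 45 ballots, Emma above Kira on 65.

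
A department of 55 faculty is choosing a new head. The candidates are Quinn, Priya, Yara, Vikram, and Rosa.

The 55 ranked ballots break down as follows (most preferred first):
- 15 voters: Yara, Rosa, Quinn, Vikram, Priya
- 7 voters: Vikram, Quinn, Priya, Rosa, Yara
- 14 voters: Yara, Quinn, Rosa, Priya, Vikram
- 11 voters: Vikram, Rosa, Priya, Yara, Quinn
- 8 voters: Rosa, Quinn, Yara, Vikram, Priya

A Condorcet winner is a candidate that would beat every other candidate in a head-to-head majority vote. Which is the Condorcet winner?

Yara

Yara vs Quinn: 40–15
Yara vs Priya: 37–18
Yara vs Vikram: 37–18
Yara vs Rosa: 29–26
Yara beats every other candidate.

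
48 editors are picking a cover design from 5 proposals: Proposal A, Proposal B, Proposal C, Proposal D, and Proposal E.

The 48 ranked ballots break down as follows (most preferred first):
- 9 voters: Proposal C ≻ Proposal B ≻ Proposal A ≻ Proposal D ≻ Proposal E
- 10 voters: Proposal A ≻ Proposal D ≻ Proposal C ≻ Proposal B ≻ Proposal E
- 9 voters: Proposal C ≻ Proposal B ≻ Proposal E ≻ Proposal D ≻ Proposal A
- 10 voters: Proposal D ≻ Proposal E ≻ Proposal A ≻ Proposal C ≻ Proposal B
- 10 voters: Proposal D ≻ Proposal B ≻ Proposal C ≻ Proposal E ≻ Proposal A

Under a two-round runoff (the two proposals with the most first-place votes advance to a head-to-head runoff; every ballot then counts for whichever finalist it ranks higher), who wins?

Round 1 first-place votes: Proposal A 10, Proposal B 0, Proposal C 18, Proposal D 20, Proposal E 0. Proposal D and Proposal C advance.
Runoff: Proposal D is ranked above Proposal C on 30 ballots, Proposal C above Proposal D on 18.

Proposal D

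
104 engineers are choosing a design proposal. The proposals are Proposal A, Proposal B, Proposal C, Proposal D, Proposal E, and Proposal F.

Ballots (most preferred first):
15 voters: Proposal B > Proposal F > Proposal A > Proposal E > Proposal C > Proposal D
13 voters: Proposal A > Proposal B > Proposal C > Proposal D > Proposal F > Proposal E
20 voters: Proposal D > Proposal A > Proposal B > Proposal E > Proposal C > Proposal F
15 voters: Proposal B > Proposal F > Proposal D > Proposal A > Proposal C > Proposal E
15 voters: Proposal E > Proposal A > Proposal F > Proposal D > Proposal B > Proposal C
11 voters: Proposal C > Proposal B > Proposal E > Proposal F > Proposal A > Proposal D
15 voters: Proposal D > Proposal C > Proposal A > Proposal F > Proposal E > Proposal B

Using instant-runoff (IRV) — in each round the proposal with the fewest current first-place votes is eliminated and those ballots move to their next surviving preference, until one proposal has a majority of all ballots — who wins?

Proposal B

Round 1: Proposal A 13, Proposal B 30, Proposal C 11, Proposal D 35, Proposal E 15, Proposal F 0. Proposal F eliminated.
Round 2: Proposal A 13, Proposal B 30, Proposal C 11, Proposal D 35, Proposal E 15. Proposal C eliminated.
Round 3: Proposal A 13, Proposal B 41, Proposal D 35, Proposal E 15. Proposal A eliminated.
Round 4: Proposal B 54, Proposal D 35, Proposal E 15. Proposal B has a majority (≥53).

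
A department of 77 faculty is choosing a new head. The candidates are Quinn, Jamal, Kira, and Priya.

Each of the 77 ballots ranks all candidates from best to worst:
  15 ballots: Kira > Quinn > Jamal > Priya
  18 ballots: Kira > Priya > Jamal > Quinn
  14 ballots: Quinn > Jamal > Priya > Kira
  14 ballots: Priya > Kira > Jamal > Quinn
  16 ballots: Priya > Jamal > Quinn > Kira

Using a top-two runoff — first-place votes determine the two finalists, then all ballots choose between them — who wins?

Round 1 first-place votes: Quinn 14, Jamal 0, Kira 33, Priya 30. Kira and Priya advance.
Runoff: Kira is ranked above Priya on 33 ballots, Priya above Kira on 44.

Priya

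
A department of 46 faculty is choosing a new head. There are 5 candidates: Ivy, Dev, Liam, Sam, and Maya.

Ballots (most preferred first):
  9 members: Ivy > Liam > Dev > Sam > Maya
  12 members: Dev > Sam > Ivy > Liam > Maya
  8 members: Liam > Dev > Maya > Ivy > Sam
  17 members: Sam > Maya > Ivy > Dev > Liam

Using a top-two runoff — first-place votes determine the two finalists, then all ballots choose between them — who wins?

Round 1 first-place votes: Ivy 9, Dev 12, Liam 8, Sam 17, Maya 0. Sam and Dev advance.
Runoff: Sam is ranked above Dev on 17 ballots, Dev above Sam on 29.

Dev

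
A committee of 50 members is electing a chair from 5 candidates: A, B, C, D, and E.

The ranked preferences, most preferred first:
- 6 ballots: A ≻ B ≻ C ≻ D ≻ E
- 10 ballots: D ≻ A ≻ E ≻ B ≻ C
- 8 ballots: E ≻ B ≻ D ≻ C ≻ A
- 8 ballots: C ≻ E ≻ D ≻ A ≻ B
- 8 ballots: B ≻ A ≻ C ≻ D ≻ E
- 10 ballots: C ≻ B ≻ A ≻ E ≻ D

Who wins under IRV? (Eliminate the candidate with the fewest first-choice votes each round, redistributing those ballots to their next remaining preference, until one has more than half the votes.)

Round 1: A 6, B 8, C 18, D 10, E 8. A eliminated.
Round 2: B 14, C 18, D 10, E 8. E eliminated.
Round 3: B 22, C 18, D 10. D eliminated.
Round 4: B 32, C 18. B has a majority (≥26).

B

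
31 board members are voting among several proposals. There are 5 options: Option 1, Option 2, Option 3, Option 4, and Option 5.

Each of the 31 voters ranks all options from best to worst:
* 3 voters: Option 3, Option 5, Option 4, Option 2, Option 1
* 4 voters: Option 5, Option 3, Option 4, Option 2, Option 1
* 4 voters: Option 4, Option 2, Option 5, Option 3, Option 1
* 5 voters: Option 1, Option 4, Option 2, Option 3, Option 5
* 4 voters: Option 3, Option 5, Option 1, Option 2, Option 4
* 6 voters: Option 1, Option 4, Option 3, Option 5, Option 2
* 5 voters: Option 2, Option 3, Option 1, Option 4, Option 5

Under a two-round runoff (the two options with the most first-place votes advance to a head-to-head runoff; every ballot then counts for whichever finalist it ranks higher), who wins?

Option 3

Round 1 first-place votes: Option 1 11, Option 2 5, Option 3 7, Option 4 4, Option 5 4. Option 1 and Option 3 advance.
Runoff: Option 1 is ranked above Option 3 on 11 ballots, Option 3 above Option 1 on 20.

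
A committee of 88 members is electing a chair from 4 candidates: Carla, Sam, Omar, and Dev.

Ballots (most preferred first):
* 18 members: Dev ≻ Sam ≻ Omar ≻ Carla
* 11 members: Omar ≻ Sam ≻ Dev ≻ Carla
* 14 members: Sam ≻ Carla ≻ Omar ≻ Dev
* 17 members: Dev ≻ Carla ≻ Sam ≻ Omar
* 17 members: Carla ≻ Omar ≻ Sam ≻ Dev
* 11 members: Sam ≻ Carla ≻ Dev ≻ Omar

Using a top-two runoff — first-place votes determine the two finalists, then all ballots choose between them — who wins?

Round 1 first-place votes: Carla 17, Sam 25, Omar 11, Dev 35. Dev and Sam advance.
Runoff: Dev is ranked above Sam on 35 ballots, Sam above Dev on 53.

Sam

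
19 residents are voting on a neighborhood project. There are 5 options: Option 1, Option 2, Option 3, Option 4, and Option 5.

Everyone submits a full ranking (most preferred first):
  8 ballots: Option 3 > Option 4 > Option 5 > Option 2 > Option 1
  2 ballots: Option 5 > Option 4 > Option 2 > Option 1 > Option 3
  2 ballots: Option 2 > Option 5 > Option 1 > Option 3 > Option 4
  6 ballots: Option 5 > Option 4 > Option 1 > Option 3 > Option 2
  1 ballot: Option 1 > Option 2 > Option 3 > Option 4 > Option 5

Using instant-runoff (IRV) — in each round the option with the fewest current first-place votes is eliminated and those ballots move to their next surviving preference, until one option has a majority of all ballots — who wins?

Round 1: Option 1 1, Option 2 2, Option 3 8, Option 4 0, Option 5 8. Option 4 eliminated.
Round 2: Option 1 1, Option 2 2, Option 3 8, Option 5 8. Option 1 eliminated.
Round 3: Option 2 3, Option 3 8, Option 5 8. Option 2 eliminated.
Round 4: Option 3 9, Option 5 10. Option 5 has a majority (≥10).

Option 5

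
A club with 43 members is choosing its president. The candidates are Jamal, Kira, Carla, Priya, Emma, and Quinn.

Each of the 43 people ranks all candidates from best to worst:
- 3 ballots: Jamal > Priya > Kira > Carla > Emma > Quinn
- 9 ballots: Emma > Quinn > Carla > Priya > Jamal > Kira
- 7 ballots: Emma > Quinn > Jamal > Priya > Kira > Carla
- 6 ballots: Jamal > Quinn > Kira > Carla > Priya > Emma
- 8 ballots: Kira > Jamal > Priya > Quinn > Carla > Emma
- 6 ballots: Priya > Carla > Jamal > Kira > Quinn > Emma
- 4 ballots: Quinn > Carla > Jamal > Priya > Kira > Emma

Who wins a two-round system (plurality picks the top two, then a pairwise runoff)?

Jamal

Round 1 first-place votes: Jamal 9, Kira 8, Carla 0, Priya 6, Emma 16, Quinn 4. Emma and Jamal advance.
Runoff: Emma is ranked above Jamal on 16 ballots, Jamal above Emma on 27.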